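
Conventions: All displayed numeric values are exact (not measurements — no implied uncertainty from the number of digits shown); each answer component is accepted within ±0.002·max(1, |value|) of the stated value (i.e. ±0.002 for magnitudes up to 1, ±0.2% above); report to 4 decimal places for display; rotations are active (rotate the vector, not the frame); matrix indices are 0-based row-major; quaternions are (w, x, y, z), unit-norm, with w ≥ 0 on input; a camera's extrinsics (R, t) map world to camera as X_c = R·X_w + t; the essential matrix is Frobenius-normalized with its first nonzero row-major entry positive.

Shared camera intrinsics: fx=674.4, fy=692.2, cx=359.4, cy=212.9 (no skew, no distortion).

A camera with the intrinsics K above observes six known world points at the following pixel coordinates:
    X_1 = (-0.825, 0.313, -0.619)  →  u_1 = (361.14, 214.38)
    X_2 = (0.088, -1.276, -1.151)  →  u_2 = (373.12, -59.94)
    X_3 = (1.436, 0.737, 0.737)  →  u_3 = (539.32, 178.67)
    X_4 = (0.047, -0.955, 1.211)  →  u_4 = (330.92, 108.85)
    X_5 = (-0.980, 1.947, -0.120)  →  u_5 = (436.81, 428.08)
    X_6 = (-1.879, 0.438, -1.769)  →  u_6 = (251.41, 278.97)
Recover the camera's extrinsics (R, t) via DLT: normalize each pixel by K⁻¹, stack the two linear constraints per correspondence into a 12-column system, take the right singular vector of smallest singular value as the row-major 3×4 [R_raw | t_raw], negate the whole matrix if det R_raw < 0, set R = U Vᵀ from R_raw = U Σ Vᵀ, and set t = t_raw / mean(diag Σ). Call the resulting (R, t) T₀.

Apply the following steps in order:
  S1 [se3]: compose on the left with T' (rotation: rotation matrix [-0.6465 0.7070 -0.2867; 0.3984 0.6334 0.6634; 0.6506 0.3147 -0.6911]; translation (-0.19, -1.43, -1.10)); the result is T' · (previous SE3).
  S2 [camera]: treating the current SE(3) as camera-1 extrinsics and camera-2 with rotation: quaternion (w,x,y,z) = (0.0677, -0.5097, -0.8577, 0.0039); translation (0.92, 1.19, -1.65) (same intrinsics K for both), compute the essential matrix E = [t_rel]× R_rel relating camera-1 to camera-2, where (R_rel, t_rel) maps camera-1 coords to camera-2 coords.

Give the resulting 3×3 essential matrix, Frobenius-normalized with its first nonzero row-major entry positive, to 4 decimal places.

matrix = [0.2486 -0.2577 -0.1316; 0.3683 0.5697 -0.1931; -0.4402 0.3302 0.2328]

source (pnp_recover): camera pose = R=[0.8370 0.5010 -0.2201; -0.4540 0.8604 0.2316; 0.3054 -0.0939 0.9476], t=(0.4100, -0.4900, 5.7499)
after S1 (compose_se3): R=[-0.9497 0.3113 0.0344; 0.2485 0.6822 0.6877; 0.1906 0.6616 -0.7252], t=(-2.4500, 2.2376, -4.9614)
after S2 (essential): [0.2486 -0.2577 -0.1316; 0.3683 0.5697 -0.1931; -0.4402 0.3302 0.2328]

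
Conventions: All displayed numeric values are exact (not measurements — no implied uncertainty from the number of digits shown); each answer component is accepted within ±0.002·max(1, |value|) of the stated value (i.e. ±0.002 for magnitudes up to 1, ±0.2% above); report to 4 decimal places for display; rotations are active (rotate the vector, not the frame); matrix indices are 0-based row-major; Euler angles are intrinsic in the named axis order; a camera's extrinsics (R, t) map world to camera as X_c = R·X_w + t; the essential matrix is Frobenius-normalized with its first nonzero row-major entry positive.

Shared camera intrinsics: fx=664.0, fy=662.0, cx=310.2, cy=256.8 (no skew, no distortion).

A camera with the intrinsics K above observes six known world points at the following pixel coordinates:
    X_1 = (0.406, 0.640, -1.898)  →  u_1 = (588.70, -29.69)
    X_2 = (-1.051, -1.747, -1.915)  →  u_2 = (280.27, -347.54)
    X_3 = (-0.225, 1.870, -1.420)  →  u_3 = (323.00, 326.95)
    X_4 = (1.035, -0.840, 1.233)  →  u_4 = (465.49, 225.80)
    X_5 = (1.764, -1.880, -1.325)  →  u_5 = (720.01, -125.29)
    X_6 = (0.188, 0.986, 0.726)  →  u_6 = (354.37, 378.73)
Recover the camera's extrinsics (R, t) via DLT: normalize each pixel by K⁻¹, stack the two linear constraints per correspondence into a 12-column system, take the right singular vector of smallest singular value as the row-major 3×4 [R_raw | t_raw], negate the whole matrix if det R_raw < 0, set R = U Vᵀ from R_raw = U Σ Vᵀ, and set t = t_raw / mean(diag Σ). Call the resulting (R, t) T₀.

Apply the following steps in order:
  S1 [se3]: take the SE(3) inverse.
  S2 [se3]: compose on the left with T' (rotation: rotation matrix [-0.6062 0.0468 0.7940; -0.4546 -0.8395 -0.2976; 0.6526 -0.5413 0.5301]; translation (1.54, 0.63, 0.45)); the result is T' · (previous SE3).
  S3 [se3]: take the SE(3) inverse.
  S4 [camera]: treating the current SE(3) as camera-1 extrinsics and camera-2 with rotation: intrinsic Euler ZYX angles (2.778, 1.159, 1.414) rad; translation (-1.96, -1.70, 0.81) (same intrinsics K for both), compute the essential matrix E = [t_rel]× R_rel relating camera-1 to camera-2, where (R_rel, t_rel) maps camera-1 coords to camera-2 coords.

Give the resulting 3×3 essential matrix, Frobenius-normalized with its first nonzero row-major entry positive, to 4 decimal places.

matrix = [0.4356 -0.4663 -0.1702; -0.2249 0.0917 0.1372; -0.3048 -0.4912 0.3896]

source (pnp_recover): camera pose = R=[0.9785 -0.1513 -0.1398; 0.2040 0.8064 0.5550; 0.0288 -0.5717 0.8200], t=(0.3400, -0.4799, 4.0700)
after S1 (invert_se3): R=[0.9785 0.2040 0.0288; -0.1513 0.8064 -0.5717; -0.1398 0.5550 0.8200], t=(-0.3518, 2.7651, -3.0234)
after S2 (compose_se3): R=[-0.7112 0.3548 0.6069; -0.2762 -0.9349 0.2228; 0.6464 -0.0092 0.7629], t=(-0.5179, -0.6316, -2.8793)
after S3 (invert_se3): R=[-0.7112 -0.2762 0.6464; 0.3548 -0.9349 -0.0092; 0.6069 0.2228 0.7629], t=(1.3184, -0.4331, 2.6517)
after S4 (essential): [0.4356 -0.4663 -0.1702; -0.2249 0.0917 0.1372; -0.3048 -0.4912 0.3896]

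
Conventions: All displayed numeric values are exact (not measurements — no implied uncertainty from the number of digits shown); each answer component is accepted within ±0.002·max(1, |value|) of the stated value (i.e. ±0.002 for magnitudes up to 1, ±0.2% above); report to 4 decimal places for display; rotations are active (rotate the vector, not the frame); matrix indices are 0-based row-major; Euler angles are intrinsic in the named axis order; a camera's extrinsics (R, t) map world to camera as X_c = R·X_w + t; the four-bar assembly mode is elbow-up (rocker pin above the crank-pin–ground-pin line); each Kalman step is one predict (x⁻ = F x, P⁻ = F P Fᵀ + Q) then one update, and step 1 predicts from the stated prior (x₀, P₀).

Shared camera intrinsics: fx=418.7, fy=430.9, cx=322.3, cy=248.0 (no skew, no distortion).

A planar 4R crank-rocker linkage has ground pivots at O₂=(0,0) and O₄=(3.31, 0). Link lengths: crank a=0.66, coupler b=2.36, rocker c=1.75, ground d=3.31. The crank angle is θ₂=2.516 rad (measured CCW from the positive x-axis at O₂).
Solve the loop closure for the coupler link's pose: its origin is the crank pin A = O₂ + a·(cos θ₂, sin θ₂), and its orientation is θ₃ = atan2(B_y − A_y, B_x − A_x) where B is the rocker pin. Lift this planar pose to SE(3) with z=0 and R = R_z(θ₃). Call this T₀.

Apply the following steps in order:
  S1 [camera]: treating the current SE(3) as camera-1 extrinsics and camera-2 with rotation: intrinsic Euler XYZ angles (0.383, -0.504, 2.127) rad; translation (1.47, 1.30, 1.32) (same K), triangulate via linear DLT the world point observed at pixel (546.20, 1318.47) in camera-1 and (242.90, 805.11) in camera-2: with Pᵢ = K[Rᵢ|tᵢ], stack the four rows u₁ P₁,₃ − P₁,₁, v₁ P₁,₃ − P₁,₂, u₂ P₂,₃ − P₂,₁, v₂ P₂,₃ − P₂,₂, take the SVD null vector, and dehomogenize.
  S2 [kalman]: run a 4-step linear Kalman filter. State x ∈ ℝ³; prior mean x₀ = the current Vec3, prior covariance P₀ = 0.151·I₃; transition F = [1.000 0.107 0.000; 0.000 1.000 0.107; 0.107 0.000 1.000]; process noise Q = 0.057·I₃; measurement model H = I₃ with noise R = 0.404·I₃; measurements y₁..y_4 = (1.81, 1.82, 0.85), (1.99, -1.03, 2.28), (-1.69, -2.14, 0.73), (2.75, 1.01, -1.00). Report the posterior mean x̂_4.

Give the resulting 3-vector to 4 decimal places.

result = (1.2158, 0.2602, 0.5777)

source (fourbar_fk): coupler pose = R=[0.9807 -0.1957 0.0000; 0.1957 0.9807 0.0000; 0.0000 0.0000 1.0000], t=(-0.5350, 0.3865, 0.0000)
after S1 (triangulate): (1.1540, 1.1428, 0.6976)
after S2 (kf_track): (1.2158, 0.2602, 0.5777)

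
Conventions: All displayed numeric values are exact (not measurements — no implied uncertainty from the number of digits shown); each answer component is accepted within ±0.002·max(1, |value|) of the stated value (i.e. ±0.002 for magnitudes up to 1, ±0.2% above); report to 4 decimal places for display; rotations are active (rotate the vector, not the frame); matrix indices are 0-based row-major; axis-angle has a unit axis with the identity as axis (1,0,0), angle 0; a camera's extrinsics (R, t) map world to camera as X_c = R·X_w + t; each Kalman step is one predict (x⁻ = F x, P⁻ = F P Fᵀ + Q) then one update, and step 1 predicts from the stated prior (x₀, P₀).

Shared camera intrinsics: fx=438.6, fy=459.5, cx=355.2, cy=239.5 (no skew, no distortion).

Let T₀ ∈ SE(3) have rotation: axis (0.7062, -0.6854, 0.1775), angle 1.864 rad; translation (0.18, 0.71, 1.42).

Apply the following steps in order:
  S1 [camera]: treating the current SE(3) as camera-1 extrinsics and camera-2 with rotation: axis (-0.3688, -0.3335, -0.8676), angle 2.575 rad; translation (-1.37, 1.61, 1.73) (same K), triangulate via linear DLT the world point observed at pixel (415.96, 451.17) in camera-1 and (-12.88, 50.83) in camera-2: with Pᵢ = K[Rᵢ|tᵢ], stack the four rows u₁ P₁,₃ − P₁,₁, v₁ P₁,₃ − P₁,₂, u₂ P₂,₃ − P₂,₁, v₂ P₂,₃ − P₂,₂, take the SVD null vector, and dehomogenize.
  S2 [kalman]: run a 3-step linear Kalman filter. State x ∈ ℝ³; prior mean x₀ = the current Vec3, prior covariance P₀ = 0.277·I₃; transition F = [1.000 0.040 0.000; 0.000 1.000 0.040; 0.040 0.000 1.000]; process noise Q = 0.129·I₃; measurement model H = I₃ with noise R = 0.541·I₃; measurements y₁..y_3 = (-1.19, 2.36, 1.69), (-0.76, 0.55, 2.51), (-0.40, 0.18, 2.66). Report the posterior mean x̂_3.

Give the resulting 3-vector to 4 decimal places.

after S1 (triangulate): (1.7732, 1.4394, -1.8175)
after S2 (kf_track): (-0.0629, 0.8960, 1.5272)

result = (-0.0629, 0.8960, 1.5272)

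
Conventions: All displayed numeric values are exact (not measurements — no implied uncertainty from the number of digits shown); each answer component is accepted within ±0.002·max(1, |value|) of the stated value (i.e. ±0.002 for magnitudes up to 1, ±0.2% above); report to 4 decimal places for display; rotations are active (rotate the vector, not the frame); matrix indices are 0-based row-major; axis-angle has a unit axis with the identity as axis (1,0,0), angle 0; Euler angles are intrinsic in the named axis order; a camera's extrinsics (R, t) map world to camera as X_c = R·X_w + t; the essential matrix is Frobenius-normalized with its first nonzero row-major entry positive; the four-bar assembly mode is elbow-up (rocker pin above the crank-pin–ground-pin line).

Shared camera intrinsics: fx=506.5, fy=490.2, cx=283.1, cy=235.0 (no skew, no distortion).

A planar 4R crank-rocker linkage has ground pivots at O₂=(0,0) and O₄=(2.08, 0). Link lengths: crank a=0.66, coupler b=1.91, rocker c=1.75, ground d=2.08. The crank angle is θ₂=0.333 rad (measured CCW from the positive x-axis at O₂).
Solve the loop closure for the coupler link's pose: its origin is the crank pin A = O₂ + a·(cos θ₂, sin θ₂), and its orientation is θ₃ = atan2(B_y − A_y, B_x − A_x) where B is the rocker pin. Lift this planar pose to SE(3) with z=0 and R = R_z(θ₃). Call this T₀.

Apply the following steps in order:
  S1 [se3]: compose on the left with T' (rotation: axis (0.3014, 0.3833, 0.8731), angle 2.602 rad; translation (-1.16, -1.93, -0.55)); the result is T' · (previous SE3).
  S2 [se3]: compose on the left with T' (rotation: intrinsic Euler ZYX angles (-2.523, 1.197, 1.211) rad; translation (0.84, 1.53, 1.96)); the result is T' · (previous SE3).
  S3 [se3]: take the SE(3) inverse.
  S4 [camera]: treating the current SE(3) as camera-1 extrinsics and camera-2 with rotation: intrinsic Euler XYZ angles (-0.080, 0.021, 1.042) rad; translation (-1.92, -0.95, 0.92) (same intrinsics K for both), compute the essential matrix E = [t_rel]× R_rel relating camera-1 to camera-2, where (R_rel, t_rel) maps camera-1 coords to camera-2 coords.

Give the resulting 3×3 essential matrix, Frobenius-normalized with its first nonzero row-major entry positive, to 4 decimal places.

matrix = [0.2376 -0.4333 0.2841; -0.0547 -0.5476 -0.2677; 0.2661 0.0284 0.4785]

source (fourbar_fk): coupler pose = R=[0.6120 -0.7908 0.0000; 0.7908 0.6120 0.0000; 0.0000 0.0000 1.0000], t=(0.6237, 0.2157, 0.0000)
after S1 (compose_se3): R=[-0.6068 0.4019 0.6858; -0.0568 -0.8825 0.4669; 0.7929 0.2444 0.5583], t=(-1.6403, -1.6426, -0.2003)
after S2 (compose_se3): R=[-0.4328 0.1288 -0.8922; 0.6273 0.7538 -0.1955; 0.6474 -0.6443 -0.4071], t=(2.3209, 3.0638, 2.8999)
after S3 (invert_se3): R=[-0.4328 0.6273 0.6474; 0.1288 0.7538 -0.6443; -0.8922 -0.1955 -0.4071], t=(-2.7949, -0.7400, 3.8502)
after S4 (essential): [0.2376 -0.4333 0.2841; -0.0547 -0.5476 -0.2677; 0.2661 0.0284 0.4785]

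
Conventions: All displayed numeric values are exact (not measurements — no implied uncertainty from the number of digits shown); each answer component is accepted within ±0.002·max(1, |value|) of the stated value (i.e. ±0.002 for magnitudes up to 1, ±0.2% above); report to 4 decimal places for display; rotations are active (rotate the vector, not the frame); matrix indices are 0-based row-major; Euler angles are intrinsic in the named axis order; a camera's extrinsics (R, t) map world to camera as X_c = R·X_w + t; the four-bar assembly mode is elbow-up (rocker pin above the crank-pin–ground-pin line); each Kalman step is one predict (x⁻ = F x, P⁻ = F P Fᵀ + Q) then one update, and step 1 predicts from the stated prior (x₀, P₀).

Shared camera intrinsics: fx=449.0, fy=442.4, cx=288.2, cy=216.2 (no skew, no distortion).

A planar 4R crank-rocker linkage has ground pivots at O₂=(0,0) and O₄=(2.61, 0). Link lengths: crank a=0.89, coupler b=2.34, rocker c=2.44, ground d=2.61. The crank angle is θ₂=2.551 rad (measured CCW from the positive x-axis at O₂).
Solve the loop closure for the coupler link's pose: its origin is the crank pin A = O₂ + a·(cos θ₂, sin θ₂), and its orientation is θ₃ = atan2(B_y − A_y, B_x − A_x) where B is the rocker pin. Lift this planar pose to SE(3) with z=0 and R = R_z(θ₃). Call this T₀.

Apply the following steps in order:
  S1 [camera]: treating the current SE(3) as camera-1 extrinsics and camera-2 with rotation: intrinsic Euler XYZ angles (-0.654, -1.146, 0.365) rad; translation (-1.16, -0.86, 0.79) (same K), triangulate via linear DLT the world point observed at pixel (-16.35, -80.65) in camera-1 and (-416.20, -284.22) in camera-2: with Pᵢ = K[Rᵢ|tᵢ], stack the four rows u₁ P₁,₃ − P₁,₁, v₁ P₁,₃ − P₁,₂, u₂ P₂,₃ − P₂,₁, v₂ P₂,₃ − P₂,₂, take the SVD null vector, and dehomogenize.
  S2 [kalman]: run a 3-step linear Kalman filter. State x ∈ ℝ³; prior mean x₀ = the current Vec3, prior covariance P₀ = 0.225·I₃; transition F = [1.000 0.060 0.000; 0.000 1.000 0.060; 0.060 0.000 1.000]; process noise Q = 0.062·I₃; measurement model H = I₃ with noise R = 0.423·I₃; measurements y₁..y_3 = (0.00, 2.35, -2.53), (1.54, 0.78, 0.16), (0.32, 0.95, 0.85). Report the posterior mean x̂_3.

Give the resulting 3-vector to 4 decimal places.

source (fourbar_fk): coupler pose = R=[0.7913 -0.6114 0.0000; 0.6114 0.7913 0.0000; 0.0000 0.0000 1.0000], t=(-0.7392, 0.4956, 0.0000)
after S1 (triangulate): (-0.9127, -0.9908, 1.2615)
after S2 (kf_track): (0.2825, 0.6940, 0.2375)

result = (0.2825, 0.6940, 0.2375)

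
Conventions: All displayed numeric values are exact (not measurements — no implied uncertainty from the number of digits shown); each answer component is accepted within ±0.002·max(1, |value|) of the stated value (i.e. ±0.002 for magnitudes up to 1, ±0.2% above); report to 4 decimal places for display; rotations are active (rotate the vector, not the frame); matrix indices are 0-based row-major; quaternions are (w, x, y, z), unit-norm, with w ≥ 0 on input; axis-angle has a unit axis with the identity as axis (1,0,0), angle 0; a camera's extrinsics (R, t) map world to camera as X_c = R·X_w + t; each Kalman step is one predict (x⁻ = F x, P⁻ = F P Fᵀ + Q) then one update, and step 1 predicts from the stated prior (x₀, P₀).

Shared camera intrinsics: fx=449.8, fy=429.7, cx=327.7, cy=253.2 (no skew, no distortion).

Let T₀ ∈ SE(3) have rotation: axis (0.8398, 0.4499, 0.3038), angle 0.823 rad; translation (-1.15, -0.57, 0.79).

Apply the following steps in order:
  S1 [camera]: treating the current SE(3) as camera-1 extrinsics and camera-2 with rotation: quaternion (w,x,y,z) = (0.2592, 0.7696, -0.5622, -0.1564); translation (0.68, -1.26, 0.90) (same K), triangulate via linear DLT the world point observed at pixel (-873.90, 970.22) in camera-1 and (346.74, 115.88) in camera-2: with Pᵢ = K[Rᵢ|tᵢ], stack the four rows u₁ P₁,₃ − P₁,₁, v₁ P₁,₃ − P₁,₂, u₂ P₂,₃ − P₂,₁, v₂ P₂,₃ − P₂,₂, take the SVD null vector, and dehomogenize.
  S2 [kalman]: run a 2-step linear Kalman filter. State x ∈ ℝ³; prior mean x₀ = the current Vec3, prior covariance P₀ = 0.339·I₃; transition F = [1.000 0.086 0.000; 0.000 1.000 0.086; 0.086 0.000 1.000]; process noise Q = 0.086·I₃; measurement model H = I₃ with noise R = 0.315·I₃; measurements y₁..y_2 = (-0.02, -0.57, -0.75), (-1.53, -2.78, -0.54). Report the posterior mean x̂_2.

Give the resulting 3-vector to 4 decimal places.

after S1 (triangulate): (-0.3282, 1.6155, -1.5441)
after S2 (kf_track): (-0.7938, -1.1730, -0.9481)

result = (-0.7938, -1.1730, -0.9481)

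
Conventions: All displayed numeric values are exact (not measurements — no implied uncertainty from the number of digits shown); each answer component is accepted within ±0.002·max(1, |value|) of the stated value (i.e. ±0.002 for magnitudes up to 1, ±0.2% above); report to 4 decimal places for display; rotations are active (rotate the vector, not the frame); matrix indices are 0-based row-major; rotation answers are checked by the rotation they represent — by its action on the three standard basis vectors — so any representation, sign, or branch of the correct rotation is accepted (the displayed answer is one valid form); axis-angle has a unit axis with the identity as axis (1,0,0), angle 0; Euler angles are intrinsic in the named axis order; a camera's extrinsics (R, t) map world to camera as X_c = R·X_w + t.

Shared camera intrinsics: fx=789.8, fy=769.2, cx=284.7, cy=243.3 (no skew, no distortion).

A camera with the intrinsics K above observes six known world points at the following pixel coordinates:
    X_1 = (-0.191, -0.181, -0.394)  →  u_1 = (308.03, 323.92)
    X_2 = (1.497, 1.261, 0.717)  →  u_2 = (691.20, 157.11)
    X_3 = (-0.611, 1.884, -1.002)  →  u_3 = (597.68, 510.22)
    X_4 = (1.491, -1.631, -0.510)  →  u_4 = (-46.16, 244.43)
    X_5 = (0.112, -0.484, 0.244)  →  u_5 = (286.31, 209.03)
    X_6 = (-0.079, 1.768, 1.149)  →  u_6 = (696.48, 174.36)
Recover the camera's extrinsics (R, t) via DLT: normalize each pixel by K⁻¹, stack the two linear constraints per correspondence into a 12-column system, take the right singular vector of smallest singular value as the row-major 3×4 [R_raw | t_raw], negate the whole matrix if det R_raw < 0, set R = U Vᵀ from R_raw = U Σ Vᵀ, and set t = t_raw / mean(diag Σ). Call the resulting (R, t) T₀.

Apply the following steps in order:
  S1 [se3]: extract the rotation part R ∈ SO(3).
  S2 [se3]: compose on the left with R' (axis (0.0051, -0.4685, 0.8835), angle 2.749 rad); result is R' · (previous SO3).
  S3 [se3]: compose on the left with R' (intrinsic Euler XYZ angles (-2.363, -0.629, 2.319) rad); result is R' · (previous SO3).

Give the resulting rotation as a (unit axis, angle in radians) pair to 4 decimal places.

rotation (axis_angle) = ((-0.0102, -0.8984, -0.4391), 1.9527)

source (pnp_recover): camera pose = R=[-0.1264 0.9469 0.2956; -0.1301 0.2796 -0.9512; -0.9834 -0.1588 0.0879], t=(0.4100, 0.1700, 4.7700)
after S1 (rot_of_se3): [-0.1264 0.9469 0.2956; -0.1301 0.2796 -0.9512; -0.9834 -0.1588 0.0879]
after S2 (compose_so3): [0.3291 -0.9436 0.0377; 0.8081 0.3020 0.5056; -0.4885 -0.1360 0.8619]
after S3 (compose_so3): [-0.3726 0.4201 -0.8275; -0.3949 0.7351 0.5510; 0.8398 0.5321 -0.1080]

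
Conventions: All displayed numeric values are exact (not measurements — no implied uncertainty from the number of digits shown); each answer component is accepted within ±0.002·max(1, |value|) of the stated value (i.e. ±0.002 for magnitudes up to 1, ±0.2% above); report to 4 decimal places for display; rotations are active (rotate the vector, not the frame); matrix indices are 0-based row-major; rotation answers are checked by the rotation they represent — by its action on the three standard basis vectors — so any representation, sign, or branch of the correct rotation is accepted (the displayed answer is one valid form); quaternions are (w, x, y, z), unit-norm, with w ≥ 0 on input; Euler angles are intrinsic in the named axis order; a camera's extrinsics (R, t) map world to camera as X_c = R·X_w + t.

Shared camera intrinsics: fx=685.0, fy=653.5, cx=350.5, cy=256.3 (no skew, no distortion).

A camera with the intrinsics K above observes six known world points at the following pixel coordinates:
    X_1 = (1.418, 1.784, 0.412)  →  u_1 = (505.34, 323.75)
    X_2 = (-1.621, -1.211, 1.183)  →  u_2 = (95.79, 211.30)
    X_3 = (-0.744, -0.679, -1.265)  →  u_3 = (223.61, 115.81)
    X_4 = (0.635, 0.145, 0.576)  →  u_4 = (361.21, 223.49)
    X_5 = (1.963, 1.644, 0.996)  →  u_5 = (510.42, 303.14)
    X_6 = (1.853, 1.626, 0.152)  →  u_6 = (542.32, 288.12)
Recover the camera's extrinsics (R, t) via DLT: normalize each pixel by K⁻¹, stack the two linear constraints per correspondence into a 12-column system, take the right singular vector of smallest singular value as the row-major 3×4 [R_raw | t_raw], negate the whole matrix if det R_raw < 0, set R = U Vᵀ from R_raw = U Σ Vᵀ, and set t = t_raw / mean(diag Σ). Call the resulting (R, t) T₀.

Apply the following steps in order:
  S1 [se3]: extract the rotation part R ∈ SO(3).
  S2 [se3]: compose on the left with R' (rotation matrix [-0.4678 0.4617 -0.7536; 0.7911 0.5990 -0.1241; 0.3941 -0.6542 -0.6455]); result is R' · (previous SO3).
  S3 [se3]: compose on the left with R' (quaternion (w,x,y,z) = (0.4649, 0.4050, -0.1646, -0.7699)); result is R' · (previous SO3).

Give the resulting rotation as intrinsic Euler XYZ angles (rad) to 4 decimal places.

source (pnp_recover): camera pose = R=[0.8386 0.4687 -0.2776; -0.3919 0.8731 0.2901; 0.3783 -0.1345 0.9158], t=(-0.3300, -0.4000, 6.3204)
after S1 (rot_of_se3): [0.8386 0.4687 -0.2776; -0.3919 0.8731 0.2901; 0.3783 -0.1345 0.9158]
after S2 (compose_so3): [-0.8584 0.2852 -0.4264; 0.3817 0.9104 -0.1595; 0.3427 -0.2997 -0.8904]
after S3 (compose_so3): [0.1619 0.6947 0.7008; 0.4907 -0.6728 0.5536; 0.8561 0.2543 -0.4499]

rotation (euler_xyz) = (-2.2532, 0.7765, -1.3418)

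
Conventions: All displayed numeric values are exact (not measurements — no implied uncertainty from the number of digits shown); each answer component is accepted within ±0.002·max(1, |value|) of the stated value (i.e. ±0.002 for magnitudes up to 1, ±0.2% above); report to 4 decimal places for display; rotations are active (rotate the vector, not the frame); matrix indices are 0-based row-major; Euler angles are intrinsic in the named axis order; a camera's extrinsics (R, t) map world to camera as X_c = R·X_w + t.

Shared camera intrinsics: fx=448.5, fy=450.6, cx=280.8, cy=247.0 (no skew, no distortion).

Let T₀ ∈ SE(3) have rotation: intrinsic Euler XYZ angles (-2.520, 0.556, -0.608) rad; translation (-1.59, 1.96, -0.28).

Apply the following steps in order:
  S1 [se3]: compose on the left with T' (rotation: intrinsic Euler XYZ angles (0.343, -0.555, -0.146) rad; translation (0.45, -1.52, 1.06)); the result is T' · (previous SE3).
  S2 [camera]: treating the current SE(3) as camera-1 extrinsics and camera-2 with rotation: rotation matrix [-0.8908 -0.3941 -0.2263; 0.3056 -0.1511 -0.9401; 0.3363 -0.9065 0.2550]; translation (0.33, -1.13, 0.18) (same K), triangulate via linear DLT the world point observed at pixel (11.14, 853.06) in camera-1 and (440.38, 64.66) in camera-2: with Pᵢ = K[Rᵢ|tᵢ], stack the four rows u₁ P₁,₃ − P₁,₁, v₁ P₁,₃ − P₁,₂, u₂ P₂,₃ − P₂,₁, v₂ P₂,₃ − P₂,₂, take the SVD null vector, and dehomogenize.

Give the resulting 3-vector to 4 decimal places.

after S1 (compose_se3): R=[0.2516 0.4265 0.8688; -0.2213 -0.8485 0.4806; 0.9422 -0.3132 -0.1191], t=(-0.4971, 0.8323, 0.9267)
after S2 (triangulate): (0.3560, -1.9823, 0.1515)

result = (0.3560, -1.9823, 0.1515)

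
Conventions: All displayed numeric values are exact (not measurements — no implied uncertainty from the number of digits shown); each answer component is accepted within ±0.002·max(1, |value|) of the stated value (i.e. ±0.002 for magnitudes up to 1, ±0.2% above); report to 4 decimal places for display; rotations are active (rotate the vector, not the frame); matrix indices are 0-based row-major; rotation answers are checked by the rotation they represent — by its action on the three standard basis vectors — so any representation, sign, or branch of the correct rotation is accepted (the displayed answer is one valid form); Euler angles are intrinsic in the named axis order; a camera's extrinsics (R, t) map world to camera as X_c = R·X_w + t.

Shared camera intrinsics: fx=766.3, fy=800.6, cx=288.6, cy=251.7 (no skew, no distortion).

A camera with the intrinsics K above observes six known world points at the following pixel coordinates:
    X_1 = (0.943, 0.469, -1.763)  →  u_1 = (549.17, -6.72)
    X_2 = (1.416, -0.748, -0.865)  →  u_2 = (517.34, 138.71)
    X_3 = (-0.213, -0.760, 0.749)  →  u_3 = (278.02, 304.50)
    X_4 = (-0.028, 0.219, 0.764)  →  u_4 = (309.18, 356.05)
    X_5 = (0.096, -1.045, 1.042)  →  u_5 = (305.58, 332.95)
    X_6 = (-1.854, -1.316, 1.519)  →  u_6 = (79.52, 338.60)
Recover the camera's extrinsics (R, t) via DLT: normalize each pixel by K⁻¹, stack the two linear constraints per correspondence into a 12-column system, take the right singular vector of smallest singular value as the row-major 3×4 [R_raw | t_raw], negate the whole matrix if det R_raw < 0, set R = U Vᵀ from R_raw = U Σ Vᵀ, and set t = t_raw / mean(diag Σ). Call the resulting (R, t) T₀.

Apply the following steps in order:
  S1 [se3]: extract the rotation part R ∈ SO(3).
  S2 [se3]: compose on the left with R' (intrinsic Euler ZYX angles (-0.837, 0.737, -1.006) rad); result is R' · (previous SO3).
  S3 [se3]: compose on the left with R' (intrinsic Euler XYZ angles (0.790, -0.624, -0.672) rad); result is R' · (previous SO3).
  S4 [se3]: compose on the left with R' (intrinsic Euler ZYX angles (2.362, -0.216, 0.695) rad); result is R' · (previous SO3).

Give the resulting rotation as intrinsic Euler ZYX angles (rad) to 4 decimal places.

rotation (euler_zyx) = (2.8718, 0.5821, 0.3262)

source (pnp_recover): camera pose = R=[0.9816 0.0533 -0.1834; 0.1652 0.2450 0.9554; 0.0959 -0.9681 0.2316], t=(0.3000, -0.0799, 5.4010)
after S1 (rot_of_se3): [0.9816 0.0533 -0.1834; 0.1652 0.2450 0.9554; 0.0959 -0.9681 0.2316]
after S2 (compose_so3): [0.5729 -0.8098 0.1267; -0.3823 -0.1273 0.9152; -0.7250 -0.5727 -0.3825]
after S3 (compose_so3): [0.5943 -0.2439 0.7663; -0.1309 0.9108 0.3915; -0.7935 -0.3330 0.5094]
after S4 (compose_so3): [-0.8051 -0.4223 -0.4166; 0.2227 -0.8660 0.4476; -0.5498 0.2676 0.7913]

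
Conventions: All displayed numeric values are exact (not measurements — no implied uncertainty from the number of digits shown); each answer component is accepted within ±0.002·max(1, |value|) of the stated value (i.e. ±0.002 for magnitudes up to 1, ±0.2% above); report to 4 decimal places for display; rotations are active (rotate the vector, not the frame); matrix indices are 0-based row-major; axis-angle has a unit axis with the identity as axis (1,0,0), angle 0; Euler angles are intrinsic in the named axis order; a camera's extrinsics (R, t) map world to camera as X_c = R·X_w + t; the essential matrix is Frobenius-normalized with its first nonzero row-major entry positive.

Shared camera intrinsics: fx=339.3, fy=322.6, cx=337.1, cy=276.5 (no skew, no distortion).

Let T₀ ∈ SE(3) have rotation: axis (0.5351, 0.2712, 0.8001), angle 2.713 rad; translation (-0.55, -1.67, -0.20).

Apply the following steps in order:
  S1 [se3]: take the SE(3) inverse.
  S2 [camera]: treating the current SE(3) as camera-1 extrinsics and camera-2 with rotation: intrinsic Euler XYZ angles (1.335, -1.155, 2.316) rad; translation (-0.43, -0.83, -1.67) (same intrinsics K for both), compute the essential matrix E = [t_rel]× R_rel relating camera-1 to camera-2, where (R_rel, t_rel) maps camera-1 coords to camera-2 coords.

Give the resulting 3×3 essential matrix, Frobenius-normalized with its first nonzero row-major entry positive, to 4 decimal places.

after S1 (invert_se3): R=[-0.3628 0.6096 0.7048; -0.0554 -0.7691 0.6367; 0.9302 0.1920 0.3128], t=(0.9594, -1.1876, 0.8948)
after S2 (essential): [0.3682 -0.5767 -0.1204; 0.2373 -0.0151 0.0730; -0.5145 -0.3132 -0.3044]

matrix = [0.3682 -0.5767 -0.1204; 0.2373 -0.0151 0.0730; -0.5145 -0.3132 -0.3044]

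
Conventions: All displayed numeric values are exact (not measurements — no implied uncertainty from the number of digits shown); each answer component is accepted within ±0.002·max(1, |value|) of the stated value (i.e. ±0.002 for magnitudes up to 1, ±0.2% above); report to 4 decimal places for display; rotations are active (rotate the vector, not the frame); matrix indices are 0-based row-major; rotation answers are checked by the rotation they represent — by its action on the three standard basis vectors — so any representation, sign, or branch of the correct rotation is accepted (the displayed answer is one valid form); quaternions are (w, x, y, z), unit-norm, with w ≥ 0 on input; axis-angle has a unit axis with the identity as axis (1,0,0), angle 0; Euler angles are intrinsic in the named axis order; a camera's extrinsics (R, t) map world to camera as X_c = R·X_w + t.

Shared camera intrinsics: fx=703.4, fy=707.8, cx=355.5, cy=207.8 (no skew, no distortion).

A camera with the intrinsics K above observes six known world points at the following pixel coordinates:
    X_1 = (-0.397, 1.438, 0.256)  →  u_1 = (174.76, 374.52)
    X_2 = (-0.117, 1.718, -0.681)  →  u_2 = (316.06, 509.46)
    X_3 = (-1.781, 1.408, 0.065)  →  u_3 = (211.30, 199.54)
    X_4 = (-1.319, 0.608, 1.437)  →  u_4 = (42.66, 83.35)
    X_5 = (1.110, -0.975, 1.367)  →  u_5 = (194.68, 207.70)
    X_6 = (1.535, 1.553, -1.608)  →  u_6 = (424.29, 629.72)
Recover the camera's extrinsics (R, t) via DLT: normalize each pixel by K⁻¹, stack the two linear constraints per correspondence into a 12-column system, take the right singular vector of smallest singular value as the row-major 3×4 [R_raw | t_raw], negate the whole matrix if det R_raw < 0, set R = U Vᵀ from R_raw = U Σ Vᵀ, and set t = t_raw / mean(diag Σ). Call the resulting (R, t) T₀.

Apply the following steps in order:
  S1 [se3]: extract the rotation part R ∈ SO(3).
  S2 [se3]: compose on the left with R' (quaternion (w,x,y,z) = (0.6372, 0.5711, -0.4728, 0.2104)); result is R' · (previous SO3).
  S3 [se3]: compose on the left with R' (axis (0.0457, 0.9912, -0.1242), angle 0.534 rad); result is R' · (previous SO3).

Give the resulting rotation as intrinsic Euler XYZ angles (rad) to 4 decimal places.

rotation (euler_xyz) = (-2.9711, -0.7420, 2.8507)

source (pnp_recover): camera pose = R=[-0.1492 -0.2990 -0.9425; 0.6900 0.6513 -0.3158; 0.7083 -0.6974 0.1091], t=(-0.3500, 0.3000, 5.0001)
after S1 (rot_of_se3): [-0.1492 -0.2990 -0.9425; 0.6900 0.6513 -0.3158; 0.7083 -0.6974 0.1091]
after S2 (compose_so3): [-0.8835 -0.4126 -0.2220; -0.4371 0.8964 0.0733; 0.1687 0.1618 -0.9723]
after S3 (compose_so3): [-0.7061 -0.2114 -0.6758; -0.3925 0.9112 0.1251; 0.5893 0.3536 -0.7264]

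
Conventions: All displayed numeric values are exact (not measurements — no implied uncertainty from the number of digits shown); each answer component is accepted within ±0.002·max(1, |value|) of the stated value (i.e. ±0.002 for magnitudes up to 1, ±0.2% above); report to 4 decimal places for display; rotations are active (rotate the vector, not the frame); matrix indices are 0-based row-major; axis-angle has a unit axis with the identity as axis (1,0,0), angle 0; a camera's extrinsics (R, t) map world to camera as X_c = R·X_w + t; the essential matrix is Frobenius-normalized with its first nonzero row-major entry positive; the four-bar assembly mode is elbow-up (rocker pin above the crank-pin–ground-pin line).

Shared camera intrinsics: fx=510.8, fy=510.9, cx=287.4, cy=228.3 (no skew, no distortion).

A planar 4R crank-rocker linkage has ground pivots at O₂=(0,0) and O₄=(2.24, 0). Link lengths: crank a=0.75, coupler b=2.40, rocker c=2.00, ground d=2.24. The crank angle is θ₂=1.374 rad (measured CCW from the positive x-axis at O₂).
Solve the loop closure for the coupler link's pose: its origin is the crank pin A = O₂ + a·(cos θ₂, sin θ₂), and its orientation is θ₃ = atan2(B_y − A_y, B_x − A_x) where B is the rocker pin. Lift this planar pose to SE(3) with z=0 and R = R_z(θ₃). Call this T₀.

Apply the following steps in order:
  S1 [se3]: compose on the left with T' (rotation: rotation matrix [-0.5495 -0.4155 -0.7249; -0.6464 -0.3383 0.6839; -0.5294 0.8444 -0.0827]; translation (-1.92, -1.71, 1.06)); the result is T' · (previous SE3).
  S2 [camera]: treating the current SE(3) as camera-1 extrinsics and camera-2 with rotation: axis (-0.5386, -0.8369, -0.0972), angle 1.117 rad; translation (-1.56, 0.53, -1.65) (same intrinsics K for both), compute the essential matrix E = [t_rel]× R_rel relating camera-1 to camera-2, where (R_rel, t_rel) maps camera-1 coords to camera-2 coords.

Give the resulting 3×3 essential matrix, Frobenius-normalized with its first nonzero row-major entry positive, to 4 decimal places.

matrix = [0.0924 -0.1824 -0.4421; 0.4657 -0.2631 0.4229; -0.2992 0.3175 0.3279]

source (fourbar_fk): coupler pose = R=[0.8501 -0.5266 0.0000; 0.5266 0.8501 0.0000; 0.0000 0.0000 1.0000], t=(0.1466, 0.7355, 0.0000)
after S1 (compose_se3): R=[-0.6859 -0.0639 -0.7249; -0.7277 0.0528 0.6839; -0.0054 0.9966 -0.0827], t=(-2.3062, -2.0536, 1.6034)
after S2 (essential): [0.0924 -0.1824 -0.4421; 0.4657 -0.2631 0.4229; -0.2992 0.3175 0.3279]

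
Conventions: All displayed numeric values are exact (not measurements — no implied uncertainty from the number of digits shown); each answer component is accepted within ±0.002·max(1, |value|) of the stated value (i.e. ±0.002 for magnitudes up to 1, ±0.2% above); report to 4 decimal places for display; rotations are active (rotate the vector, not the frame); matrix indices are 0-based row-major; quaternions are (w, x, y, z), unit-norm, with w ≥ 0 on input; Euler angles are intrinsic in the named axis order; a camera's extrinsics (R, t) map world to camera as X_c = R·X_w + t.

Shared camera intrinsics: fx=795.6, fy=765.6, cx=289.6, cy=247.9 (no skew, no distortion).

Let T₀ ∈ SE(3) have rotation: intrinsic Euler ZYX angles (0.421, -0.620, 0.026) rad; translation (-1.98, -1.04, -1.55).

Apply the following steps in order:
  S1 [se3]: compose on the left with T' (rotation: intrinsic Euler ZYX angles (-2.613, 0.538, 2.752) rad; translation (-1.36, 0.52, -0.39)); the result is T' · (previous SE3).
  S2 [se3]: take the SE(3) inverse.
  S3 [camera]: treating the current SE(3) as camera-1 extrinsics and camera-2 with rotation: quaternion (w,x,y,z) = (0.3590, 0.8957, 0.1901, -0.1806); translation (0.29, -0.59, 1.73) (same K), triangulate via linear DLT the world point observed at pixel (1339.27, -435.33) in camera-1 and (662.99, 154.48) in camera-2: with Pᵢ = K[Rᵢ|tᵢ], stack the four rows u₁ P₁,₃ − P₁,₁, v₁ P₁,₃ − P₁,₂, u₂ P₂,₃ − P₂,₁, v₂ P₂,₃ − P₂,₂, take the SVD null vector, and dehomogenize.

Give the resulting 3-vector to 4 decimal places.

after S1 (compose_se3): R=[-0.6354 -0.2573 0.7281; 0.2408 0.8298 0.5034; -0.7337 0.4952 -0.4653], t=(0.4306, -0.2301, 1.5167)
after S2 (invert_se3): R=[-0.6354 0.2408 -0.7337; -0.2573 0.8298 0.4952; 0.7281 0.5034 -0.4653], t=(1.4418, -0.4493, 0.5079)
after S3 (triangulate): (0.5435, -0.1540, -0.2548)

result = (0.5435, -0.1540, -0.2548)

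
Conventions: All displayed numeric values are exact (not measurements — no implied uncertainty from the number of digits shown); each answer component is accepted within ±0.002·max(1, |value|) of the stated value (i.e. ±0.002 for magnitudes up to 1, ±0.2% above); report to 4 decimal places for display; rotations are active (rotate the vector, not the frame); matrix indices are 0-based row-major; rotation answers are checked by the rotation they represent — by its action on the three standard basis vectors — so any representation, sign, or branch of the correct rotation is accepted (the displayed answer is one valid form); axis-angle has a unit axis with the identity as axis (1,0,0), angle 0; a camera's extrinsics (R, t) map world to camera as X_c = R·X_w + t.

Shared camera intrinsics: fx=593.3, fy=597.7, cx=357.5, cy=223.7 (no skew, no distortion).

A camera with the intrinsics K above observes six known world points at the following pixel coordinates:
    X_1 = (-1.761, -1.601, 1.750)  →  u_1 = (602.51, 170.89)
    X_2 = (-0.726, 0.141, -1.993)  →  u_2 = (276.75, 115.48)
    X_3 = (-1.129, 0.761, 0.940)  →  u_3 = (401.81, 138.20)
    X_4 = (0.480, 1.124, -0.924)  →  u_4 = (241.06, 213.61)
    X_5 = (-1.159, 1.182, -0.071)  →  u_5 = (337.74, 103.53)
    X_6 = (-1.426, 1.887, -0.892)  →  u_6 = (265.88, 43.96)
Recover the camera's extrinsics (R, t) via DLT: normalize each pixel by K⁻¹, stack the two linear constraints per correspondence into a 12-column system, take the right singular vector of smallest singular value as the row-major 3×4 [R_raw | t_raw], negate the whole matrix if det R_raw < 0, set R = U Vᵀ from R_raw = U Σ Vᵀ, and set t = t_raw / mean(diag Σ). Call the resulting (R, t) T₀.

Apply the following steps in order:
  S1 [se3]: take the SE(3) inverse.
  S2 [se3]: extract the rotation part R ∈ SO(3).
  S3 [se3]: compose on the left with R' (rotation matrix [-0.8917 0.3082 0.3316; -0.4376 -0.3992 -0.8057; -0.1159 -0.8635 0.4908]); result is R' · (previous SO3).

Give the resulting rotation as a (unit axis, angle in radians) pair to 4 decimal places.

source (pnp_recover): camera pose = R=[-0.4142 -0.7265 0.5483; 0.9028 -0.4044 0.1462; 0.1155 0.5556 0.8234], t=(0.1700, 0.0400, 6.9698)
after S1 (invert_se3): R=[-0.4142 0.9028 0.1155; -0.7265 -0.4044 0.5556; 0.5483 0.1462 0.8234], t=(-0.7705, -3.7326, -5.8381)
after S2 (rot_of_se3): [-0.4142 0.9028 0.1155; -0.7265 -0.4044 0.5556; 0.5483 0.1462 0.8234]
after S3 (compose_so3): [0.3272 -0.8812 0.3413; 0.0295 -0.3515 -0.9357; 0.9445 0.3163 -0.0890]

rotation (axis_angle) = ((0.7535, -0.3630, 0.5481), 2.1611)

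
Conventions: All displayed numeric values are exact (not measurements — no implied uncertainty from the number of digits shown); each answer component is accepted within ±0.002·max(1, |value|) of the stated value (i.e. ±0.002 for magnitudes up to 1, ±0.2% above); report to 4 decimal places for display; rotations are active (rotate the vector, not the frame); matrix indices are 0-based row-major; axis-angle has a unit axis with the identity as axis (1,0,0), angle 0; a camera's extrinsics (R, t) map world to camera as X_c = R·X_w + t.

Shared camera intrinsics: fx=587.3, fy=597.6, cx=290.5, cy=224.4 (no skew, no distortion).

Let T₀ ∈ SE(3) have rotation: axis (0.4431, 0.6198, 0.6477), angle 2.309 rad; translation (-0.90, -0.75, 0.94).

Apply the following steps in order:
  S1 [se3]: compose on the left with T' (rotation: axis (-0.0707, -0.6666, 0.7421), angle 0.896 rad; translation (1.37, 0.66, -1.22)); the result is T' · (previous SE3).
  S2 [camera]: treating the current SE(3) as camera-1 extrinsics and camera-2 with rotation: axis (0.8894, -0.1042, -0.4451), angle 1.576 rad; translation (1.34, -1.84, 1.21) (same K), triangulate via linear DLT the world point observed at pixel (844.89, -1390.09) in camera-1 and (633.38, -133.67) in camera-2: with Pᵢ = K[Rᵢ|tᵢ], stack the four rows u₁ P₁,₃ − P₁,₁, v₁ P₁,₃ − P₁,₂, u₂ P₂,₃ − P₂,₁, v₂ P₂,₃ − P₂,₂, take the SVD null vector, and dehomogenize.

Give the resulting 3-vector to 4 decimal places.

after S1 (compose_se3): R=[-0.7548 -0.5351 0.3793; 0.5343 -0.1660 0.8288; -0.3805 0.8283 0.4112], t=(0.7196, -0.5936, -0.7086)
after S2 (triangulate): (-0.4898, 1.2022, -0.1157)

result = (-0.4898, 1.2022, -0.1157)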